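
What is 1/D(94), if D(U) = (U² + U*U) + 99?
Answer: 1/17771 ≈ 5.6271e-5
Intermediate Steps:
D(U) = 99 + 2*U² (D(U) = (U² + U²) + 99 = 2*U² + 99 = 99 + 2*U²)
1/D(94) = 1/(99 + 2*94²) = 1/(99 + 2*8836) = 1/(99 + 17672) = 1/17771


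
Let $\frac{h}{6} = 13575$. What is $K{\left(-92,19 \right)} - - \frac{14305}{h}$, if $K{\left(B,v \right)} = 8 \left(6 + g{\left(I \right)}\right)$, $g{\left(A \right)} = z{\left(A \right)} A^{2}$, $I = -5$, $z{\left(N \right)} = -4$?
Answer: $- \frac{12247219}{16290} \approx -751.82$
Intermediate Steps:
$h = 81450$ ($h = 6 \cdot 13575 = 81450$)
$g{\left(A \right)} = - 4 A^{2}$
$K{\left(B,v \right)} = -752$ ($K{\left(B,v \right)} = 8 \left(6 - 4 \left(-5\right)^{2}\right) = 8 \left(6 - 100\right) = 8 \left(-94\right) = -752$)
$K{\left(-92,19 \right)} - - \frac{14305}{h} = -752 - - \frac{14305}{81450} = -752 - \left(-14305\right) \frac{1}{81450} = -752 - - \frac{2861}{16290} = -752 + \frac{2861}{16290} = - \frac{12247219}{16290}$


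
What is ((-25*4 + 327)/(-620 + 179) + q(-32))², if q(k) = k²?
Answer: 203723141449/194481 ≈ 1.0475e+6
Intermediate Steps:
((-25*4 + 327)/(-620 + 179) + q(-32))² = ((-25*4 + 327)/(-620 + 179) + (-32)²)² = ((-100 + 327)/(-441) + 1024)² = (227*(-1/441) + 1024)² = (-227/441 + 1024)² = (451357/441)² = 203723141449/194481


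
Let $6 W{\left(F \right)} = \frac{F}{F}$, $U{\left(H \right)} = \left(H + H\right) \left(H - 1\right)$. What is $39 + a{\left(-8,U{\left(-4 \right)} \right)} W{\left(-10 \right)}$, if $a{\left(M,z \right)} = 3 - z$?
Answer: $\frac{197}{6} \approx 32.833$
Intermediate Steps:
$U{\left(H \right)} = 2 H \left(-1 + H\right)$
$W{\left(F \right)} = \frac{1}{6}$ ($W{\left(F \right)} = \frac{F \frac{1}{F}}{6} = \frac{1}{6} \cdot 1 = \frac{1}{6}$)
$39 + a{\left(-8,U{\left(-4 \right)} \right)} W{\left(-10 \right)} = 39 + \left(3 - 2 \left(-4\right) \left(-1 - 4\right)\right) \frac{1}{6} = 39 + \left(3 - 2 \left(-4\right) \left(-5\right)\right) \frac{1}{6} = 39 + \left(3 - 40\right) \frac{1}{6} = 39 - \frac{37}{6} = \frac{197}{6}$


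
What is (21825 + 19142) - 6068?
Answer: 34899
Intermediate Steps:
(21825 + 19142) - 6068 = 40967 - 6068 = 34899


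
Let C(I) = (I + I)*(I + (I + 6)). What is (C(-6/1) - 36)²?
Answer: 1296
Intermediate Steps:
C(I) = 2*I*(6 + 2*I) (C(I) = (2*I)*(I + (6 + I)) = (2*I)*(6 + 2*I) = 2*I*(6 + 2*I))
(C(-6/1) - 36)² = (4*(-6/1)*(3 - 6/1) - 36)² = (4*(-6)*(3 - 6) - 36)² = (4*(-6)*(-3) - 36)² = (72 - 36)² = 36² = 1296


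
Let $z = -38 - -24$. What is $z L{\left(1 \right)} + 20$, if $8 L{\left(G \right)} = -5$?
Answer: $\frac{115}{4} \approx 28.75$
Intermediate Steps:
$L{\left(G \right)} = - \frac{5}{8}$ ($L{\left(G \right)} = \frac{1}{8} \left(-5\right) = - \frac{5}{8}$)
$z = -14$ ($z = -38 + 24 = -14$)
$z L{\left(1 \right)} + 20 = \left(-14\right) \left(- \frac{5}{8}\right) + 20 = \frac{35}{4} + 20 = \frac{115}{4}$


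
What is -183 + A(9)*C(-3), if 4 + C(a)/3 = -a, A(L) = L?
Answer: -210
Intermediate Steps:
C(a) = -12 - 3*a (C(a) = -12 + 3*(-a) = -12 - 3*a)
-183 + A(9)*C(-3) = -183 + 9*(-12 - 3*(-3)) = -183 + 9*(-12 + 9) = -183 + 9*(-3) = -183 - 27 = -210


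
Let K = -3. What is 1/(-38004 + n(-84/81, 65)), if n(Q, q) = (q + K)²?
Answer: -1/34160 ≈ -2.9274e-5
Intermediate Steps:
n(Q, q) = (-3 + q)² (n(Q, q) = (q - 3)² = (-3 + q)²)
1/(-38004 + n(-84/81, 65)) = 1/(-38004 + (-3 + 65)²) = 1/(-38004 + 62²) = 1/(-38004 + 3844) = 1/(-34160) = -1/34160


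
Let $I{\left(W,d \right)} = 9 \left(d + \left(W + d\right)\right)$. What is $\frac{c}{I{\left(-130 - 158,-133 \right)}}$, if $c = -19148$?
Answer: $\frac{9574}{2493} \approx 3.8404$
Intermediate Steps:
$I{\left(W,d \right)} = 9 W + 18 d$ ($I{\left(W,d \right)} = 9 \left(W + 2 d\right) = 9 W + 18 d$)
$\frac{c}{I{\left(-130 - 158,-133 \right)}} = - \frac{19148}{9 \left(-130 - 158\right) + 18 \left(-133\right)} = - \frac{19148}{9 \left(-288\right) - 2394} = - \frac{19148}{-2592 - 2394} = - \frac{19148}{-4986} = \left(-19148\right) \left(- \frac{1}{4986}\right) = \frac{9574}{2493}$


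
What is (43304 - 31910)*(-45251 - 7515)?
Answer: -601215804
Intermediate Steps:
(43304 - 31910)*(-45251 - 7515) = 11394*(-52766) = -601215804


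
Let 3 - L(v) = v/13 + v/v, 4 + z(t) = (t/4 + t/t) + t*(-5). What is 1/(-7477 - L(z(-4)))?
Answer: -13/97211 ≈ -0.00013373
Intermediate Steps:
z(t) = -3 - 19*t/4 (z(t) = -4 + ((t/4 + t/t) + t*(-5)) = -4 + ((t*(¼) + 1) - 5*t) = -4 + ((t/4 + 1) - 5*t) = -4 + ((1 + t/4) - 5*t) = -4 + (1 - 19*t/4) = -3 - 19*t/4)
L(v) = 2 - v/13 (L(v) = 3 - (v/13 + v/v) = 3 - (v*(1/13) + 1) = 3 - (v/13 + 1) = 3 - (1 + v/13) = 3 + (-1 - v/13) = 2 - v/13)
1/(-7477 - L(z(-4))) = 1/(-7477 - (2 - (-3 - 19/4*(-4))/13)) = 1/(-7477 - (2 - (-3 + 19)/13)) = 1/(-7477 - (2 - 1/13*16)) = 1/(-7477 - (2 - 16/13)) = 1/(-7477 - 1*10/13) = 1/(-7477 - 10/13) = 1/(-97211/13) = -13/97211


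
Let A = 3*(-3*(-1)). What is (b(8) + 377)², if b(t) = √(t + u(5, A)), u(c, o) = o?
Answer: (377 + √17)² ≈ 1.4525e+5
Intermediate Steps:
A = 9 (A = 3*3 = 9)
b(t) = √(9 + t) (b(t) = √(t + 9) = √(9 + t))
(b(8) + 377)² = (√(9 + 8) + 377)² = (√17 + 377)² = (377 + √17)²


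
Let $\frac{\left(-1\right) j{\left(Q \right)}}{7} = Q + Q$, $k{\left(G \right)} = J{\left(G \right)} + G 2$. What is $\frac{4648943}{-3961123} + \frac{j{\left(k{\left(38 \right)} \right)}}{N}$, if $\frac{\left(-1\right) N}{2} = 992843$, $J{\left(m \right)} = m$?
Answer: $- \frac{4612509538795}{3932773242689} \approx -1.1728$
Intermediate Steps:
$k{\left(G \right)} = 3 G$ ($k{\left(G \right)} = G + G 2 = G + 2 G = 3 G$)
$j{\left(Q \right)} = - 14 Q$ ($j{\left(Q \right)} = - 7 \left(Q + Q\right) = - 7 \cdot 2 Q = - 14 Q$)
$N = -1985686$ ($N = \left(-2\right) 992843 = -1985686$)
$\frac{4648943}{-3961123} + \frac{j{\left(k{\left(38 \right)} \right)}}{N} = \frac{4648943}{-3961123} + \frac{\left(-14\right) 3 \cdot 38}{-1985686} = 4648943 \left(- \frac{1}{3961123}\right) + \left(-14\right) 114 \left(- \frac{1}{1985686}\right) = - \frac{4648943}{3961123} - - \frac{798}{992843} = - \frac{4648943}{3961123} + \frac{798}{992843} = - \frac{4612509538795}{3932773242689}$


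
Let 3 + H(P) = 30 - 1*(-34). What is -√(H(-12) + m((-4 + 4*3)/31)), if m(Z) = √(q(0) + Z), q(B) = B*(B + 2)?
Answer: -√(58621 + 62*√62)/31 ≈ -7.8427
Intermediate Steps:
q(B) = B*(2 + B)
H(P) = 61 (H(P) = -3 + (30 - 1*(-34)) = -3 + (30 + 34) = -3 + 64 = 61)
m(Z) = √Z (m(Z) = √(0*(2 + 0) + Z) = √(0*2 + Z) = √(0 + Z) = √Z)
-√(H(-12) + m((-4 + 4*3)/31)) = -√(61 + √((-4 + 4*3)/31)) = -√(61 + √((-4 + 12)*(1/31))) = -√(61 + √(8*(1/31))) = -√(61 + √(8/31)) = -√(61 + 2*√62/31)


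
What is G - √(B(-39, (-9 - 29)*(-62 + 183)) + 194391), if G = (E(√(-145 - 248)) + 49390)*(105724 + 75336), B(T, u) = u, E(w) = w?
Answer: 8942553400 - √189793 + 181060*I*√393 ≈ 8.9426e+9 + 3.5894e+6*I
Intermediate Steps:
G = 8942553400 + 181060*I*√393 (G = (√(-145 - 248) + 49390)*(105724 + 75336) = (√(-393) + 49390)*181060 = (I*√393 + 49390)*181060 = (49390 + I*√393)*181060 = 8942553400 + 181060*I*√393 ≈ 8.9426e+9 + 3.5894e+6*I)
G - √(B(-39, (-9 - 29)*(-62 + 183)) + 194391) = (8942553400 + 181060*I*√393) - √((-9 - 29)*(-62 + 183) + 194391) = (8942553400 + 181060*I*√393) - √(-38*121 + 194391) = (8942553400 + 181060*I*√393) - √(-4598 + 194391) = (8942553400 + 181060*I*√393) - √189793 = 8942553400 - √189793 + 181060*I*√393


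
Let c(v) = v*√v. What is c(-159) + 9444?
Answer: 9444 - 159*I*√159 ≈ 9444.0 - 2004.9*I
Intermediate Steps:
c(v) = v^(3/2)
c(-159) + 9444 = (-159)^(3/2) + 9444 = -159*I*√159 + 9444 = 9444 - 159*I*√159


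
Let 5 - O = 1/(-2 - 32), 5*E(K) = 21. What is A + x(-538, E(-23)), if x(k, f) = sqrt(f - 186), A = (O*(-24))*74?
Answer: -151848/17 + 3*I*sqrt(505)/5 ≈ -8932.2 + 13.483*I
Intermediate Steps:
E(K) = 21/5 (E(K) = (1/5)*21 = 21/5)
O = 171/34 (O = 5 - 1/(-2 - 32) = 5 - 1/(-34) = 5 - 1*(-1/34) = 5 + 1/34 = 171/34 ≈ 5.0294)
A = -151848/17 (A = ((171/34)*(-24))*74 = -2052/17*74 = -151848/17 ≈ -8932.2)
x(k, f) = sqrt(-186 + f)
A + x(-538, E(-23)) = -151848/17 + sqrt(-186 + 21/5) = -151848/17 + sqrt(-909/5) = -151848/17 + 3*I*sqrt(505)/5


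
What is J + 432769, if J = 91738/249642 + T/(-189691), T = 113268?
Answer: 10246848073282610/23677420311 ≈ 4.3277e+5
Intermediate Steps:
J = -5437288549/23677420311 (J = 91738/249642 + 113268/(-189691) = 91738*(1/249642) + 113268*(-1/189691) = 45869/124821 - 113268/189691 = -5437288549/23677420311 ≈ -0.22964)
J + 432769 = -5437288549/23677420311 + 432769 = 10246848073282610/23677420311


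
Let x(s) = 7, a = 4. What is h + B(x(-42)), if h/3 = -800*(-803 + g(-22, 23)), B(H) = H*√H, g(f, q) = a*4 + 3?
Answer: 1881600 + 7*√7 ≈ 1.8816e+6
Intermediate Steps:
g(f, q) = 19 (g(f, q) = 4*4 + 3 = 16 + 3 = 19)
B(H) = H^(3/2)
h = 1881600 (h = 3*(-800*(-803 + 19)) = 3*(-800*(-784)) = 3*627200 = 1881600)
h + B(x(-42)) = 1881600 + 7^(3/2) = 1881600 + 7*√7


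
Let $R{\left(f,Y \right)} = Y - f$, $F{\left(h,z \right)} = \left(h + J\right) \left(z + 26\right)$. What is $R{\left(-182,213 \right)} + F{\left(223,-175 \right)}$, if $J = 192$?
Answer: $-61440$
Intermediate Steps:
$F{\left(h,z \right)} = \left(26 + z\right) \left(192 + h\right)$ ($F{\left(h,z \right)} = \left(h + 192\right) \left(z + 26\right) = \left(192 + h\right) \left(26 + z\right) = \left(26 + z\right) \left(192 + h\right)$)
$R{\left(-182,213 \right)} + F{\left(223,-175 \right)} = \left(213 - -182\right) + \left(4992 + 26 \cdot 223 + 192 \left(-175\right) + 223 \left(-175\right)\right) = \left(213 + 182\right) + \left(4992 + 5798 - 33600 - 39025\right) = 395 - 61835 = -61440$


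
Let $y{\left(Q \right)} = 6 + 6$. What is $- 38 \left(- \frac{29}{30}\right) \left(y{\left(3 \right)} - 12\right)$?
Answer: $0$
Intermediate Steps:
$y{\left(Q \right)} = 12$
$- 38 \left(- \frac{29}{30}\right) \left(y{\left(3 \right)} - 12\right) = - 38 \left(- \frac{29}{30}\right) \left(12 - 12\right) = - 38 \left(\left(-29\right) \frac{1}{30}\right) 0 = \left(-38\right) \left(- \frac{29}{30}\right) 0 = \frac{551}{15} \cdot 0 = 0$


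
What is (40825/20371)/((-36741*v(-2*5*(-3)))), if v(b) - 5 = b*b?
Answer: -8165/135469614891 ≈ -6.0272e-8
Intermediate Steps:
v(b) = 5 + b² (v(b) = 5 + b*b = 5 + b²)
(40825/20371)/((-36741*v(-2*5*(-3)))) = (40825/20371)/((-36741*(5 + (-2*5*(-3))²))) = (40825*(1/20371))/((-36741*(5 + (-10*(-3))²))) = 40825/(20371*((-36741*(5 + 30²)))) = 40825/(20371*((-36741*(5 + 900)))) = 40825/(20371*((-36741*905))) = (40825/20371)/(-33250605) = (40825/20371)*(-1/33250605) = -8165/135469614891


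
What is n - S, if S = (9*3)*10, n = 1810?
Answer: 1540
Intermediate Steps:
S = 270 (S = 27*10 = 270)
n - S = 1810 - 1*270 = 1810 - 270 = 1540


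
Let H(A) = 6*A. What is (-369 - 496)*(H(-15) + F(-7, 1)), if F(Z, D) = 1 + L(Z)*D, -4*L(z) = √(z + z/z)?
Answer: 76985 + 865*I*√6/4 ≈ 76985.0 + 529.7*I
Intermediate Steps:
L(z) = -√(1 + z)/4 (L(z) = -√(z + z/z)/4 = -√(z + 1)/4 = -√(1 + z)/4)
F(Z, D) = 1 - D*√(1 + Z)/4 (F(Z, D) = 1 + (-√(1 + Z)/4)*D = 1 - D*√(1 + Z)/4)
(-369 - 496)*(H(-15) + F(-7, 1)) = (-369 - 496)*(6*(-15) + (1 - ¼*1*√(1 - 7))) = -865*(-90 + (1 - ¼*1*√(-6))) = -865*(-90 + (1 - ¼*1*I*√6)) = -865*(-90 + (1 - I*√6/4)) = -865*(-89 - I*√6/4) = 76985 + 865*I*√6/4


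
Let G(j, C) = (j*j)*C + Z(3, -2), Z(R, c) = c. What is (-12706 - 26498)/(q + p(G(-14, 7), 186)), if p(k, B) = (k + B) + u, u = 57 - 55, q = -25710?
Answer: 9801/6038 ≈ 1.6232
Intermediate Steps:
u = 2
G(j, C) = -2 + C*j**2 (G(j, C) = (j*j)*C - 2 = j**2*C - 2 = C*j**2 - 2 = -2 + C*j**2)
p(k, B) = 2 + B + k (p(k, B) = (k + B) + 2 = (B + k) + 2 = 2 + B + k)
(-12706 - 26498)/(q + p(G(-14, 7), 186)) = (-12706 - 26498)/(-25710 + (2 + 186 + (-2 + 7*(-14)**2))) = -39204/(-25710 + (2 + 186 + (-2 + 7*196))) = -39204/(-25710 + (2 + 186 + (-2 + 1372))) = -39204/(-25710 + (2 + 186 + 1370)) = -39204/(-25710 + 1558) = -39204/(-24152) = -39204*(-1/24152) = 9801/6038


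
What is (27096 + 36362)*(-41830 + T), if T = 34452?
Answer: -468193124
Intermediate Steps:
(27096 + 36362)*(-41830 + T) = (27096 + 36362)*(-41830 + 34452) = 63458*(-7378) = -468193124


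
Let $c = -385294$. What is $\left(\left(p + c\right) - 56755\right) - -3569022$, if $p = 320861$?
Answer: $3447834$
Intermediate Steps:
$\left(\left(p + c\right) - 56755\right) - -3569022 = \left(\left(320861 - 385294\right) - 56755\right) - -3569022 = \left(-64433 - 56755\right) + 3569022 = -121188 + 3569022 = 3447834$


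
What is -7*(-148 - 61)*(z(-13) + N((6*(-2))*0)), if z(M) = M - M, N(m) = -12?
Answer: -17556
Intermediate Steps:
z(M) = 0
-7*(-148 - 61)*(z(-13) + N((6*(-2))*0)) = -7*(-148 - 61)*(0 - 12) = -(-1463)*(-12) = -7*2508 = -17556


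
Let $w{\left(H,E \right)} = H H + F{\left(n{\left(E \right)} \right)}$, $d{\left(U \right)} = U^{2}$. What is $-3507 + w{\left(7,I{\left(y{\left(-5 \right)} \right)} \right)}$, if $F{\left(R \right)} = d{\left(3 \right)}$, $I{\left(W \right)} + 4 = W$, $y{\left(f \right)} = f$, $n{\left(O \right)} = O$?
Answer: $-3449$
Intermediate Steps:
$I{\left(W \right)} = -4 + W$
$F{\left(R \right)} = 9$ ($F{\left(R \right)} = 3^{2} = 9$)
$w{\left(H,E \right)} = 9 + H^{2}$ ($w{\left(H,E \right)} = H H + 9 = H^{2} + 9 = 9 + H^{2}$)
$-3507 + w{\left(7,I{\left(y{\left(-5 \right)} \right)} \right)} = -3507 + \left(9 + 7^{2}\right) = -3507 + \left(9 + 49\right) = -3507 + 58 = -3449$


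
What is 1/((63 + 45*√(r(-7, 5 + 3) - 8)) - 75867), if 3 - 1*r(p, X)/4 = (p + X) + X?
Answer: -6317/478859268 - 5*I*√2/159619756 ≈ -1.3192e-5 - 4.4299e-8*I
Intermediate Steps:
r(p, X) = 12 - 8*X - 4*p (r(p, X) = 12 - 4*((p + X) + X) = 12 - 4*((X + p) + X) = 12 - 4*(p + 2*X) = 12 + (-8*X - 4*p) = 12 - 8*X - 4*p)
1/((63 + 45*√(r(-7, 5 + 3) - 8)) - 75867) = 1/((63 + 45*√((12 - 8*(5 + 3) - 4*(-7)) - 8)) - 75867) = 1/((63 + 45*√((12 - 8*8 + 28) - 8)) - 75867) = 1/((63 + 45*√((12 - 64 + 28) - 8)) - 75867) = 1/((63 + 45*√(-24 - 8)) - 75867) = 1/((63 + 45*√(-32)) - 75867) = 1/((63 + 45*(4*I*√2)) - 75867) = 1/((63 + 180*I*√2) - 75867) = 1/(-75804 + 180*I*√2)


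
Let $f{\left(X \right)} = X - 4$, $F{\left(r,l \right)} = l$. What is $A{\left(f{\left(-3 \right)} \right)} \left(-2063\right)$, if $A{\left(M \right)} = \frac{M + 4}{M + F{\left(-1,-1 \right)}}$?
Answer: $- \frac{6189}{8} \approx -773.63$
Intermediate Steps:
$f{\left(X \right)} = -4 + X$
$A{\left(M \right)} = \frac{4 + M}{-1 + M}$ ($A{\left(M \right)} = \frac{M + 4}{M - 1} = \frac{4 + M}{-1 + M}$)
$A{\left(f{\left(-3 \right)} \right)} \left(-2063\right) = \frac{4 - 7}{-1 - 7} \left(-2063\right) = \frac{1}{-8} \left(-3\right) \left(-2063\right) = \left(- \frac{1}{8}\right) \left(-3\right) \left(-2063\right) = \frac{3}{8} \left(-2063\right) = - \frac{6189}{8}$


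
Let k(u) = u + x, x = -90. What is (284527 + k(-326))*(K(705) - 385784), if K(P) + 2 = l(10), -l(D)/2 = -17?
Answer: -109596386472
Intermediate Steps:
l(D) = 34 (l(D) = -2*(-17) = 34)
K(P) = 32 (K(P) = -2 + 34 = 32)
k(u) = -90 + u (k(u) = u - 90 = -90 + u)
(284527 + k(-326))*(K(705) - 385784) = (284527 + (-90 - 326))*(32 - 385784) = (284527 - 416)*(-385752) = 284111*(-385752) = -109596386472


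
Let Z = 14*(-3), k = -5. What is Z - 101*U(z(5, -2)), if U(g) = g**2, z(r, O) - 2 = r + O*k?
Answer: -29231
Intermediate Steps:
z(r, O) = 2 + r - 5*O (z(r, O) = 2 + (r + O*(-5)) = 2 + (r - 5*O) = 2 + r - 5*O)
Z = -42
Z - 101*U(z(5, -2)) = -42 - 101*(2 + 5 - 5*(-2))**2 = -42 - 101*(2 + 5 + 10)**2 = -42 - 101*17**2 = -42 - 101*289 = -42 - 29189 = -29231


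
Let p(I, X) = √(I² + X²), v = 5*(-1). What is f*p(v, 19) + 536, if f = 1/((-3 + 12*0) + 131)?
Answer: 536 + √386/128 ≈ 536.15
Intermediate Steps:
v = -5
f = 1/128 (f = 1/((-3 + 0) + 131) = 1/(-3 + 131) = 1/128 ≈ 0.0078125)
f*p(v, 19) + 536 = √((-5)² + 19²)/128 + 536 = √(25 + 361)/128 + 536 = √386/128 + 536 = 536 + √386/128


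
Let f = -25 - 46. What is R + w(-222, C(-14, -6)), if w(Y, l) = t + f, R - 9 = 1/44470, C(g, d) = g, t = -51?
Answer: -5025109/44470 ≈ -113.00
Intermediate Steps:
f = -71
R = 400231/44470 (R = 9 + 1/44470 = 400231/44470 ≈ 9.0000)
w(Y, l) = -122 (w(Y, l) = -51 - 71 = -122)
R + w(-222, C(-14, -6)) = 400231/44470 - 122 = -5025109/44470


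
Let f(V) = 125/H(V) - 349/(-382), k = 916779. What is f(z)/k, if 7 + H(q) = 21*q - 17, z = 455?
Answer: 3374069/3337847487918 ≈ 1.0109e-6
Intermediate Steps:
H(q) = -24 + 21*q (H(q) = -7 + (21*q - 17) = -7 + (-17 + 21*q) = -24 + 21*q)
f(V) = 349/382 + 125/(-24 + 21*V) (f(V) = 125/(-24 + 21*V) - 349/(-382) = 125/(-24 + 21*V) - 349*(-1/382) = 125/(-24 + 21*V) + 349/382 = 349/382 + 125/(-24 + 21*V))
f(z)/k = ((39374 + 7329*455)/(1146*(-8 + 7*455)))/916779 = ((39374 + 3334695)/(1146*(-8 + 3185)))*(1/916779) = ((1/1146)*3374069/3177)*(1/916779) = ((1/1146)*(1/3177)*3374069)*(1/916779) = (3374069/3640842)*(1/916779) = 3374069/3337847487918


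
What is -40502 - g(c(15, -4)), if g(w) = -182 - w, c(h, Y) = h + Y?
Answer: -40309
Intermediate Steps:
c(h, Y) = Y + h
-40502 - g(c(15, -4)) = -40502 - (-182 - (-4 + 15)) = -40502 - (-182 - 1*11) = -40502 - (-182 - 11) = -40502 - 1*(-193) = -40502 + 193 = -40309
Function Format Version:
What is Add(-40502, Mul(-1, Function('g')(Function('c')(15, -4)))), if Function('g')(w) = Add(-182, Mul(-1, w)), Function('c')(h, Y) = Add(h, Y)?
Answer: -40309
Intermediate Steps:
Function('c')(h, Y) = Add(Y, h)
Add(-40502, Mul(-1, Function('g')(Function('c')(15, -4)))) = Add(-40502, Mul(-1, Add(-182, Mul(-1, Add(-4, 15))))) = Add(-40502, Mul(-1, Add(-182, Mul(-1, 11)))) = Add(-40502, Mul(-1, Add(-182, -11))) = Add(-40502, Mul(-1, -193)) = Add(-40502, 193) = -40309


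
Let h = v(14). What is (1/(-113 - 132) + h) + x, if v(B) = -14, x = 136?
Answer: 29889/245 ≈ 122.00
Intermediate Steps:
h = -14
(1/(-113 - 132) + h) + x = (1/(-113 - 132) - 14) + 136 = (1/(-245) - 14) + 136 = (-1/245 - 14) + 136 = -3431/245 + 136 = 29889/245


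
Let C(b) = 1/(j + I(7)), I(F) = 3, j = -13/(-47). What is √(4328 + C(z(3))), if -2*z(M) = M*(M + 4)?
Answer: √102650086/154 ≈ 65.790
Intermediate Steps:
j = 13/47 (j = -13*(-1/47) = 13/47 ≈ 0.27660)
z(M) = -M*(4 + M)/2 (z(M) = -M*(M + 4)/2 = -M*(4 + M)/2)
C(b) = 47/154 (C(b) = 1/(13/47 + 3) = 1/(154/47) = 47/154)
√(4328 + C(z(3))) = √(4328 + 47/154) = √(666559/154) = √102650086/154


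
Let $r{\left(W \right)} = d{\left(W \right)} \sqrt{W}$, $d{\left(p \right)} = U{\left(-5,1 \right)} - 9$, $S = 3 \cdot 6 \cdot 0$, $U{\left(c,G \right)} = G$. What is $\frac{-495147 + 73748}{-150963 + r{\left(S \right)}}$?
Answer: $\frac{421399}{150963} \approx 2.7914$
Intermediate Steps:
$S = 0$ ($S = 18 \cdot 0 = 0$)
$d{\left(p \right)} = -8$ ($d{\left(p \right)} = 1 - 9 = -8$)
$r{\left(W \right)} = - 8 \sqrt{W}$
$\frac{-495147 + 73748}{-150963 + r{\left(S \right)}} = \frac{-495147 + 73748}{-150963 - 8 \sqrt{0}} = - \frac{421399}{-150963 - 0} = - \frac{421399}{-150963 + 0} = - \frac{421399}{-150963} = \left(-421399\right) \left(- \frac{1}{150963}\right) = \frac{421399}{150963}$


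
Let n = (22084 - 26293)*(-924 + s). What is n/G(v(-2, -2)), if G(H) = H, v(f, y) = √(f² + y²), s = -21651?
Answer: 95018175*√2/4 ≈ 3.3594e+7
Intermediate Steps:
n = 95018175 (n = (22084 - 26293)*(-924 - 21651) = -4209*(-22575) = 95018175)
n/G(v(-2, -2)) = 95018175/(√((-2)² + (-2)²)) = 95018175/(√(4 + 4)) = 95018175/(√8) = 95018175/((2*√2)) = 95018175*(√2/4) = 95018175*√2/4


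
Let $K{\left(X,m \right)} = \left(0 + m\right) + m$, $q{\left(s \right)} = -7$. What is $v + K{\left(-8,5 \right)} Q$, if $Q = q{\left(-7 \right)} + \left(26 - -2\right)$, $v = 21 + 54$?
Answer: $285$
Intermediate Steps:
$v = 75$
$K{\left(X,m \right)} = 2 m$ ($K{\left(X,m \right)} = m + m = 2 m$)
$Q = 21$ ($Q = -7 + \left(26 - -2\right) = -7 + \left(26 + 2\right) = -7 + 28 = 21$)
$v + K{\left(-8,5 \right)} Q = 75 + 2 \cdot 5 \cdot 21 = 75 + 10 \cdot 21 = 75 + 210 = 285$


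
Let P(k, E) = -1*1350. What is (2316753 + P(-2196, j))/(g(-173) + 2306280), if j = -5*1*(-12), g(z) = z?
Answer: 2315403/2306107 ≈ 1.0040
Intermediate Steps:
j = 60 (j = -5*(-12) = 60)
P(k, E) = -1350
(2316753 + P(-2196, j))/(g(-173) + 2306280) = (2316753 - 1350)/(-173 + 2306280) = 2315403/2306107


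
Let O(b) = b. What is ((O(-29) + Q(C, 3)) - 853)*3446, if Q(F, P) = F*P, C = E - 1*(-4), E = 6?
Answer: -2935992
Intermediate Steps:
C = 10 (C = 6 - 1*(-4) = 6 + 4 = 10)
((O(-29) + Q(C, 3)) - 853)*3446 = ((-29 + 10*3) - 853)*3446 = ((-29 + 30) - 853)*3446 = (1 - 853)*3446 = -852*3446 = -2935992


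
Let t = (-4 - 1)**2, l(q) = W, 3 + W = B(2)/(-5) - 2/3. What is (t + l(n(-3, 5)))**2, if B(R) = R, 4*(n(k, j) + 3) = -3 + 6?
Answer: 98596/225 ≈ 438.20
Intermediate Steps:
n(k, j) = -9/4 (n(k, j) = -3 + (-3 + 6)/4 = -3 + (1/4)*3 = -3 + 3/4 = -9/4)
W = -61/15 (W = -3 + (2/(-5) - 2/3) = -3 + (2*(-1/5) - 2*1/3) = -3 + (-2/5 - 2/3) = -3 - 16/15 = -61/15 ≈ -4.0667)
l(q) = -61/15
t = 25 (t = (-5)**2 = 25)
(t + l(n(-3, 5)))**2 = (25 - 61/15)**2 = (314/15)**2 = 98596/225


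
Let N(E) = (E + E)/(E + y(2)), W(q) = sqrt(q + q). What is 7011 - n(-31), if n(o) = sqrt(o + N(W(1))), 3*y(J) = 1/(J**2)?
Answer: 7011 - sqrt(-31 - 348*sqrt(2))/sqrt(1 + 12*sqrt(2)) ≈ 7011.0 - 5.3955*I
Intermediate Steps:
W(q) = sqrt(2)*sqrt(q) (W(q) = sqrt(2*q) = sqrt(2)*sqrt(q))
y(J) = 1/(3*J**2) (y(J) = 1/(3*(J**2)) = 1/(3*J**2))
N(E) = 2*E/(1/12 + E) (N(E) = (E + E)/(E + (1/3)/2**2) = (2*E)/(E + (1/3)*(1/4)) = (2*E)/(E + 1/12) = (2*E)/(1/12 + E) = 2*E/(1/12 + E))
n(o) = sqrt(o + 24*sqrt(2)/(1 + 12*sqrt(2))) (n(o) = sqrt(o + 24*(sqrt(2)*sqrt(1))/(1 + 12*(sqrt(2)*sqrt(1)))) = sqrt(o + 24*(sqrt(2)*1)/(1 + 12*(sqrt(2)*1))) = sqrt(o + 24*sqrt(2)/(1 + 12*sqrt(2))))
7011 - n(-31) = 7011 - sqrt(24*sqrt(2) - 31*(1 + 12*sqrt(2)))/sqrt(1 + 12*sqrt(2)) = 7011 - sqrt(24*sqrt(2) + (-31 - 372*sqrt(2)))/sqrt(1 + 12*sqrt(2)) = 7011 - sqrt(-31 - 348*sqrt(2))/sqrt(1 + 12*sqrt(2))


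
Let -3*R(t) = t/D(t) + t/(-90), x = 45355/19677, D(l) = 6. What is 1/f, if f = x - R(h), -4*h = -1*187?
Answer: 3541860/16749631 ≈ 0.21146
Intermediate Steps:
h = 187/4 (h = -(-1)*187/4 = -1/4*(-187) = 187/4 ≈ 46.750)
x = 45355/19677 (x = 45355*(1/19677) = 45355/19677 ≈ 2.3050)
R(t) = -7*t/135 (R(t) = -(t/6 + t/(-90))/3 = -(t*(1/6) + t*(-1/90))/3 = -(t/6 - t/90)/3 = -7*t/135)
f = 16749631/3541860 (f = 45355/19677 - (-7)*187/(135*4) = 45355/19677 - 1*(-1309/540) = 45355/19677 + 1309/540 = 16749631/3541860 ≈ 4.7290)
1/f = 1/(16749631/3541860) = 3541860/16749631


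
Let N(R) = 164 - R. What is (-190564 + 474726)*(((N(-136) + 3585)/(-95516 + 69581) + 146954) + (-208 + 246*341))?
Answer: 16187591530854/247 ≈ 6.5537e+10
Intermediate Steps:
(-190564 + 474726)*(((N(-136) + 3585)/(-95516 + 69581) + 146954) + (-208 + 246*341)) = (-190564 + 474726)*((((164 - 1*(-136)) + 3585)/(-95516 + 69581) + 146954) + (-208 + 246*341)) = 284162*((((164 + 136) + 3585)/(-25935) + 146954) + (-208 + 83886)) = 284162*(((300 + 3585)*(-1/25935) + 146954) + 83678) = 284162*((3885*(-1/25935) + 146954) + 83678) = 284162*((-37/247 + 146954) + 83678) = 284162*(36297601/247 + 83678) = 284162*(56966067/247) = 16187591530854/247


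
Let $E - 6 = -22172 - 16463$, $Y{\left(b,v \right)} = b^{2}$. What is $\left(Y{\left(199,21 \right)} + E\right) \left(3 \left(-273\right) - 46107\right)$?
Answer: $-45612072$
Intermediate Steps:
$E = -38629$ ($E = 6 - 38635 = -38629$)
$\left(Y{\left(199,21 \right)} + E\right) \left(3 \left(-273\right) - 46107\right) = \left(199^{2} - 38629\right) \left(3 \left(-273\right) - 46107\right) = \left(39601 - 38629\right) \left(-819 - 46107\right) = 972 \left(-46926\right) = -45612072$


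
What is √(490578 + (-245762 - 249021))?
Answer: 29*I*√5 ≈ 64.846*I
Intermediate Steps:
√(490578 + (-245762 - 249021)) = √(490578 - 494783) = √(-4205) = 29*I*√5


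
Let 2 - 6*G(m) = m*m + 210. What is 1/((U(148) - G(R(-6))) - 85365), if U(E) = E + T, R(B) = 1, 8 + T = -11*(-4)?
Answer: -6/510877 ≈ -1.1745e-5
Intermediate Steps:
T = 36 (T = -8 - 11*(-4) = -8 + 44 = 36)
G(m) = -104/3 - m**2/6 (G(m) = 1/3 - (m*m + 210)/6 = 1/3 - (m**2 + 210)/6 = 1/3 - (210 + m**2)/6 = 1/3 + (-35 - m**2/6) = -104/3 - m**2/6)
U(E) = 36 + E (U(E) = E + 36 = 36 + E)
1/((U(148) - G(R(-6))) - 85365) = 1/(((36 + 148) - (-104/3 - 1/6*1**2)) - 85365) = 1/((184 - (-104/3 - 1/6*1)) - 85365) = 1/((184 - (-104/3 - 1/6)) - 85365) = 1/((184 - 1*(-209/6)) - 85365) = 1/((184 + 209/6) - 85365) = 1/(1313/6 - 85365) = 1/(-510877/6) = -6/510877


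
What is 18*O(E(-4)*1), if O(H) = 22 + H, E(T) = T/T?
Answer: 414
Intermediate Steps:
E(T) = 1
18*O(E(-4)*1) = 18*(22 + 1*1) = 18*(22 + 1) = 18*23 = 414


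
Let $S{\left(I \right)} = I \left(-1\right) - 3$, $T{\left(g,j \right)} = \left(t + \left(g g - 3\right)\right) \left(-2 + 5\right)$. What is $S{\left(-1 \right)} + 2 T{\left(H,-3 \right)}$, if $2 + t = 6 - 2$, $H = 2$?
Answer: $16$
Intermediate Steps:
$t = 2$ ($t = -2 + \left(6 - 2\right) = -2 + 4 = 2$)
$T{\left(g,j \right)} = -3 + 3 g^{2}$ ($T{\left(g,j \right)} = \left(2 + \left(g g - 3\right)\right) \left(-2 + 5\right) = \left(2 + \left(g^{2} - 3\right)\right) 3 = \left(2 + \left(-3 + g^{2}\right)\right) 3 = \left(-1 + g^{2}\right) 3 = -3 + 3 g^{2}$)
$S{\left(I \right)} = -3 - I$ ($S{\left(I \right)} = - I - 3 = -3 - I$)
$S{\left(-1 \right)} + 2 T{\left(H,-3 \right)} = \left(-3 - -1\right) + 2 \left(-3 + 3 \cdot 2^{2}\right) = \left(-3 + 1\right) + 2 \left(-3 + 3 \cdot 4\right) = -2 + 2 \left(-3 + 12\right) = -2 + 2 \cdot 9 = -2 + 18 = 16$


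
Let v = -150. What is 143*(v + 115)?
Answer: -5005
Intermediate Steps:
143*(v + 115) = 143*(-150 + 115) = 143*(-35) = -5005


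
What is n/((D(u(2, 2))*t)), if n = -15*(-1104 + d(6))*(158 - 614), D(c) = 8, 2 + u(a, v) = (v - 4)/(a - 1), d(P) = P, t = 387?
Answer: -104310/43 ≈ -2425.8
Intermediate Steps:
u(a, v) = -2 + (-4 + v)/(-1 + a) (u(a, v) = -2 + (v - 4)/(a - 1) = -2 + (-4 + v)/(-1 + a))
n = -7510320 (n = -15*(-1104 + 6)*(158 - 614) = -(-16470)*(-456) = -15*500688 = -7510320)
n/((D(u(2, 2))*t)) = -7510320/(8*387) = -7510320/3096 = -7510320*1/3096 = -104310/43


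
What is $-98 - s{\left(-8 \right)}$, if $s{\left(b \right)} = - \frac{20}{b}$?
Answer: $- \frac{201}{2} \approx -100.5$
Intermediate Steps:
$-98 - s{\left(-8 \right)} = -98 - - \frac{20}{-8} = -98 - \left(-20\right) \left(- \frac{1}{8}\right) = -98 - \frac{5}{2} = - \frac{201}{2}$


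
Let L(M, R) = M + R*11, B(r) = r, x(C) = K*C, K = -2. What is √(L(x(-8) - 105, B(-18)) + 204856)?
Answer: √204569 ≈ 452.29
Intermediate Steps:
x(C) = -2*C
L(M, R) = M + 11*R
√(L(x(-8) - 105, B(-18)) + 204856) = √(((-2*(-8) - 105) + 11*(-18)) + 204856) = √(((16 - 105) - 198) + 204856) = √((-89 - 198) + 204856) = √(-287 + 204856) = √204569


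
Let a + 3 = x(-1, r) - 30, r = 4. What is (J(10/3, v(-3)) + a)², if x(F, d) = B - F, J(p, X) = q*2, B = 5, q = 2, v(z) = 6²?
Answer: 529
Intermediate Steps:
v(z) = 36
J(p, X) = 4 (J(p, X) = 2*2 = 4)
x(F, d) = 5 - F
a = -27 (a = -3 + ((5 - 1*(-1)) - 30) = -3 + ((5 + 1) - 30) = -3 + (6 - 30) = -3 - 24 = -27)
(J(10/3, v(-3)) + a)² = (4 - 27)² = (-23)² = 529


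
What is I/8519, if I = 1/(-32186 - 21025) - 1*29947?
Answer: -1593509818/453304509 ≈ -3.5153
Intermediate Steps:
I = -1593509818/53211 (I = 1/(-53211) - 29947 = -1/53211 - 29947 = -1593509818/53211 ≈ -29947.)
I/8519 = -1593509818/53211/8519 = -1593509818/53211*1/8519 = -1593509818/453304509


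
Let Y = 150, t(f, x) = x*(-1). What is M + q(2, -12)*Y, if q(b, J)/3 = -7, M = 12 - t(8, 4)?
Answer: -3134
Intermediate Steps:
t(f, x) = -x
M = 16 (M = 12 - (-1)*4 = 12 - 1*(-4) = 12 + 4 = 16)
q(b, J) = -21 (q(b, J) = 3*(-7) = -21)
M + q(2, -12)*Y = 16 - 21*150 = 16 - 3150 = -3134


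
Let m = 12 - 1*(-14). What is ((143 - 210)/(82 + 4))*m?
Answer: -871/43 ≈ -20.256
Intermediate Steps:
m = 26 (m = 12 + 14 = 26)
((143 - 210)/(82 + 4))*m = ((143 - 210)/(82 + 4))*26 = -67/86*26 = -871/43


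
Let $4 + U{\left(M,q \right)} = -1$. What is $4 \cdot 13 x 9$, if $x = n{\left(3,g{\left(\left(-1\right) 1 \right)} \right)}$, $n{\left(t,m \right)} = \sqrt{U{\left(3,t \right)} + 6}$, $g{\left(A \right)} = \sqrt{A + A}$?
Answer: $468$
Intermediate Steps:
$U{\left(M,q \right)} = -5$ ($U{\left(M,q \right)} = -4 - 1 = -5$)
$g{\left(A \right)} = \sqrt{2} \sqrt{A}$ ($g{\left(A \right)} = \sqrt{2 A} = \sqrt{2} \sqrt{A}$)
$n{\left(t,m \right)} = 1$ ($n{\left(t,m \right)} = \sqrt{-5 + 6} = \sqrt{1} = 1$)
$x = 1$
$4 \cdot 13 x 9 = 4 \cdot 13 \cdot 1 \cdot 9 = 52 \cdot 1 \cdot 9 = 52 \cdot 9 = 468$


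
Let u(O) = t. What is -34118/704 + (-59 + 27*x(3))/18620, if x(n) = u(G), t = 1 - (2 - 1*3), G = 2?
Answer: -15882017/327712 ≈ -48.463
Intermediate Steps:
t = 2 (t = 1 - (2 - 3) = 1 - 1*(-1) = 1 + 1 = 2)
u(O) = 2
x(n) = 2
-34118/704 + (-59 + 27*x(3))/18620 = -34118/704 + (-59 + 27*2)/18620 = -34118*1/704 + (-59 + 54)*(1/18620) = -17059/352 - 5*1/18620 = -17059/352 - 1/3724 = -15882017/327712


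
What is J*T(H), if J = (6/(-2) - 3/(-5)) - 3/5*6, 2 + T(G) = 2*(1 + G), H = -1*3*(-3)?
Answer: -108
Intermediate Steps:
H = 9 (H = -3*(-3) = 9)
T(G) = 2*G (T(G) = -2 + 2*(1 + G) = -2 + (2 + 2*G) = 2*G)
J = -6 (J = (6*(-½) - 3*(-⅕)) - 3*⅕*6 = (-3 + ⅗) - ⅗*6 = -12/5 - 18/5 = -6)
J*T(H) = -12*9 = -6*18 = -108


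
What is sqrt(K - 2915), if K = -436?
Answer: I*sqrt(3351) ≈ 57.888*I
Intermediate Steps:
sqrt(K - 2915) = sqrt(-436 - 2915) = sqrt(-3351) = I*sqrt(3351)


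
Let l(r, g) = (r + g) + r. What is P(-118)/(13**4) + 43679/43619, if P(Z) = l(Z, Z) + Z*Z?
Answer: 1839425749/1245802259 ≈ 1.4765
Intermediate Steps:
l(r, g) = g + 2*r (l(r, g) = (g + r) + r = g + 2*r)
P(Z) = Z**2 + 3*Z (P(Z) = (Z + 2*Z) + Z*Z = 3*Z + Z**2 = Z**2 + 3*Z)
P(-118)/(13**4) + 43679/43619 = (-118*(3 - 118))/(13**4) + 43679/43619 = -118*(-115)/28561 + 43679*(1/43619) = 13570*(1/28561) + 43679/43619 = 13570/28561 + 43679/43619 = 1839425749/1245802259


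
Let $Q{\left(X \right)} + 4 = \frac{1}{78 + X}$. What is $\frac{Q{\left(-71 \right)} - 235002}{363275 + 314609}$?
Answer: $- \frac{1645041}{4745188} \approx -0.34668$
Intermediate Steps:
$Q{\left(X \right)} = -4 + \frac{1}{78 + X}$
$\frac{Q{\left(-71 \right)} - 235002}{363275 + 314609} = \frac{\frac{-311 - -284}{78 - 71} - 235002}{363275 + 314609} = \frac{\frac{-311 + 284}{7} - 235002}{677884} = \left(\frac{1}{7} \left(-27\right) - 235002\right) \frac{1}{677884} = \left(- \frac{27}{7} - 235002\right) \frac{1}{677884} = \left(- \frac{1645041}{7}\right) \frac{1}{677884} = - \frac{1645041}{4745188}$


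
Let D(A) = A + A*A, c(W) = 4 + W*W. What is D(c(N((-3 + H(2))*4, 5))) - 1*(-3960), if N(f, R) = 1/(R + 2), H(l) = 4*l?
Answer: 9556422/2401 ≈ 3980.2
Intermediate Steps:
N(f, R) = 1/(2 + R)
c(W) = 4 + W²
D(A) = A + A²
D(c(N((-3 + H(2))*4, 5))) - 1*(-3960) = (4 + (1/(2 + 5))²)*(1 + (4 + (1/(2 + 5))²)) - 1*(-3960) = (4 + (1/7)²)*(1 + (4 + (1/7)²)) + 3960 = (4 + (⅐)²)*(1 + (4 + (⅐)²)) + 3960 = (4 + 1/49)*(1 + (4 + 1/49)) + 3960 = 197*(1 + 197/49)/49 + 3960 = (197/49)*(246/49) + 3960 = 48462/2401 + 3960 = 9556422/2401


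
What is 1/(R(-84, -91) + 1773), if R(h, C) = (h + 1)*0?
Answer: 1/1773 ≈ 0.00056402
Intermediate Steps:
R(h, C) = 0 (R(h, C) = (1 + h)*0 = 0)
1/(R(-84, -91) + 1773) = 1/(0 + 1773) = 1/1773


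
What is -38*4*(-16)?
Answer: 2432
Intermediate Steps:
-38*4*(-16) = -152*(-16) = 2432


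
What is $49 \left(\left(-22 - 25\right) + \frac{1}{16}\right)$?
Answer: $- \frac{36799}{16} \approx -2299.9$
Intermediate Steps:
$49 \left(\left(-22 - 25\right) + \frac{1}{16}\right) = 49 \left(-47 + \frac{1}{16}\right) = 49 \left(- \frac{751}{16}\right) = - \frac{36799}{16}$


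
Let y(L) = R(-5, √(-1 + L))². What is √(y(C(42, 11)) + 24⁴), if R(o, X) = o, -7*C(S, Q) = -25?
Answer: √331801 ≈ 576.02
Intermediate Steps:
C(S, Q) = 25/7 (C(S, Q) = -⅐*(-25) = 25/7)
y(L) = 25 (y(L) = (-5)² = 25)
√(y(C(42, 11)) + 24⁴) = √(25 + 24⁴) = √(25 + 331776) = √331801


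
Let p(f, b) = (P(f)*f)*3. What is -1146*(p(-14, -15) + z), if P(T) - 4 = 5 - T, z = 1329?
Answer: -415998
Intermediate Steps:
P(T) = 9 - T (P(T) = 4 + (5 - T) = 9 - T)
p(f, b) = 3*f*(9 - f) (p(f, b) = ((9 - f)*f)*3 = (f*(9 - f))*3 = 3*f*(9 - f))
-1146*(p(-14, -15) + z) = -1146*(3*(-14)*(9 - 1*(-14)) + 1329) = -1146*(3*(-14)*(9 + 14) + 1329) = -1146*(3*(-14)*23 + 1329) = -1146*(-966 + 1329) = -1146*363 = -415998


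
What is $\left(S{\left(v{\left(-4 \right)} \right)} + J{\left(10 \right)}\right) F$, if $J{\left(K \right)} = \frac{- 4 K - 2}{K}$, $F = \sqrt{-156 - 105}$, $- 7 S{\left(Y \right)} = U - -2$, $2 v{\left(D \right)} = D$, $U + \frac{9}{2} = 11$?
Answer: $- \frac{1137 i \sqrt{29}}{70} \approx - 87.47 i$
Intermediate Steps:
$U = \frac{13}{2}$ ($U = - \frac{9}{2} + 11 = \frac{13}{2} \approx 6.5$)
$v{\left(D \right)} = \frac{D}{2}$
$S{\left(Y \right)} = - \frac{17}{14}$ ($S{\left(Y \right)} = - \frac{\frac{13}{2} - -2}{7} = - \frac{\frac{13}{2} + 2}{7} = \left(- \frac{1}{7}\right) \frac{17}{2} = - \frac{17}{14}$)
$F = 3 i \sqrt{29}$ ($F = \sqrt{-261} = 3 i \sqrt{29} \approx 16.155 i$)
$J{\left(K \right)} = \frac{-2 - 4 K}{K}$
$\left(S{\left(v{\left(-4 \right)} \right)} + J{\left(10 \right)}\right) F = \left(- \frac{17}{14} - \left(4 + \frac{2}{10}\right)\right) 3 i \sqrt{29} = \left(- \frac{17}{14} - \frac{21}{5}\right) 3 i \sqrt{29} = - \frac{379 \cdot 3 i \sqrt{29}}{70} = - \frac{1137 i \sqrt{29}}{70}$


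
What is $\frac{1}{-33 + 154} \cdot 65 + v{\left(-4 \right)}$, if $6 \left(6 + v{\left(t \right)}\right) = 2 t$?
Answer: $- \frac{2467}{363} \approx -6.7961$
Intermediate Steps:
$v{\left(t \right)} = -6 + \frac{t}{3}$ ($v{\left(t \right)} = -6 + \frac{2 t}{6} = -6 + \frac{t}{3}$)
$\frac{1}{-33 + 154} \cdot 65 + v{\left(-4 \right)} = \frac{1}{-33 + 154} \cdot 65 + \left(-6 + \frac{1}{3} \left(-4\right)\right) = \frac{1}{121} \cdot 65 - \frac{22}{3} = \frac{65}{121} - \frac{22}{3} = - \frac{2467}{363}$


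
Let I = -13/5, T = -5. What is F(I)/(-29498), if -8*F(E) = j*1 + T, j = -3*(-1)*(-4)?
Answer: -17/235984 ≈ -7.2039e-5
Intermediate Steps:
I = -13/5 (I = -13*⅕ = -13/5 ≈ -2.6000)
j = -12 (j = 3*(-4) = -12)
F(E) = 17/8 (F(E) = -(-12*1 - 5)/8 = -(-12 - 5)/8 = -⅛*(-17) = 17/8)
F(I)/(-29498) = (17/8)/(-29498) = -1/29498*17/8 = -17/235984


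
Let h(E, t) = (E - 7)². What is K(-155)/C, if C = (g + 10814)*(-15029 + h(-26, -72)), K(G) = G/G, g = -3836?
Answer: -1/97273320 ≈ -1.0280e-8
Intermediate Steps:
h(E, t) = (-7 + E)²
K(G) = 1
C = -97273320 (C = (-3836 + 10814)*(-15029 + (-7 - 26)²) = 6978*(-15029 + (-33)²) = 6978*(-15029 + 1089) = 6978*(-13940) = -97273320)
K(-155)/C = 1/(-97273320) = 1*(-1/97273320) = -1/97273320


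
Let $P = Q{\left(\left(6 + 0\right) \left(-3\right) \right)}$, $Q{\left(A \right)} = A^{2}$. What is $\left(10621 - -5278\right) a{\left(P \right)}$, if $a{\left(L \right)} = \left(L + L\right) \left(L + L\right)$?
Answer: $6676053696$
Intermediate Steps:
$P = 324$ ($P = \left(\left(6 + 0\right) \left(-3\right)\right)^{2} = \left(6 \left(-3\right)\right)^{2} = \left(-18\right)^{2} = 324$)
$a{\left(L \right)} = 4 L^{2}$ ($a{\left(L \right)} = 2 L 2 L = 4 L^{2}$)
$\left(10621 - -5278\right) a{\left(P \right)} = \left(10621 - -5278\right) 4 \cdot 324^{2} = \left(10621 + 5278\right) 4 \cdot 104976 = 15899 \cdot 419904 = 6676053696$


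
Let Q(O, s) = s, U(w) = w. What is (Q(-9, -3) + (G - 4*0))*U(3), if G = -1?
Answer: -12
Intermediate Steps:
(Q(-9, -3) + (G - 4*0))*U(3) = (-3 + (-1 - 4*0))*3 = (-3 + (-1 + 0))*3 = (-3 - 1)*3 = -4*3 = -12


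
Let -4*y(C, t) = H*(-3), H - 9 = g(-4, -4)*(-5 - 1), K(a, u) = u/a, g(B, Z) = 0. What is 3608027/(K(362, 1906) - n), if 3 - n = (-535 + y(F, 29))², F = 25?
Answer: 10448846192/808129749 ≈ 12.930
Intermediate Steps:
H = 9 (H = 9 + 0*(-5 - 1) = 9 + 0*(-6) = 9 + 0 = 9)
y(C, t) = 27/4 (y(C, t) = -9*(-3)/4 = -¼*(-27) = 27/4)
n = -4464721/16 (n = 3 - (-535 + 27/4)² = 3 - (-2113/4)² = 3 - 1*4464769/16 = 3 - 4464769/16 = -4464721/16 ≈ -2.7905e+5)
3608027/(K(362, 1906) - n) = 3608027/(1906/362 - 1*(-4464721/16)) = 3608027/(1906*(1/362) + 4464721/16) = 3608027/(953/181 + 4464721/16) = 3608027/(808129749/2896) = 3608027*(2896/808129749) = 10448846192/808129749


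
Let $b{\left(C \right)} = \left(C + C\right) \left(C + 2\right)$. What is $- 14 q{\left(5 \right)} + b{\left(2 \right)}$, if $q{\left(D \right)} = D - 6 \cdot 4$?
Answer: $282$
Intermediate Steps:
$q{\left(D \right)} = -24 + D$ ($q{\left(D \right)} = D - 24 = -24 + D$)
$b{\left(C \right)} = 2 C \left(2 + C\right)$
$- 14 q{\left(5 \right)} + b{\left(2 \right)} = - 14 \left(-24 + 5\right) + 2 \cdot 2 \left(2 + 2\right) = \left(-14\right) \left(-19\right) + 2 \cdot 2 \cdot 4 = 266 + 16 = 282$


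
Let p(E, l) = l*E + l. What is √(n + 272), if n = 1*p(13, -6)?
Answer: 2*√47 ≈ 13.711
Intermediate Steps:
p(E, l) = l + E*l (p(E, l) = E*l + l = l + E*l)
n = -84 (n = 1*(-6*(1 + 13)) = 1*(-6*14) = 1*(-84) = -84)
√(n + 272) = √(-84 + 272) = √188 = 2*√47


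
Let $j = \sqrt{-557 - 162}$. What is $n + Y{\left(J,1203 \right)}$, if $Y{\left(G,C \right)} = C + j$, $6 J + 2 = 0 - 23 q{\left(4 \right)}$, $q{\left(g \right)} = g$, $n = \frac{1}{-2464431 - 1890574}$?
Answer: $\frac{5239071014}{4355005} + i \sqrt{719} \approx 1203.0 + 26.814 i$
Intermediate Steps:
$n = - \frac{1}{4355005}$ ($n = \frac{1}{-4355005} = - \frac{1}{4355005} \approx -2.2962 \cdot 10^{-7}$)
$j = i \sqrt{719}$ ($j = \sqrt{-719} = i \sqrt{719} \approx 26.814 i$)
$J = - \frac{47}{3}$ ($J = - \frac{1}{3} + \frac{0 - 92}{6} = - \frac{1}{3} + \frac{1}{6} \left(-92\right) = - \frac{1}{3} - \frac{46}{3} = - \frac{47}{3} \approx -15.667$)
$Y{\left(G,C \right)} = C + i \sqrt{719}$
$n + Y{\left(J,1203 \right)} = - \frac{1}{4355005} + \left(1203 + i \sqrt{719}\right) = \frac{5239071014}{4355005} + i \sqrt{719}$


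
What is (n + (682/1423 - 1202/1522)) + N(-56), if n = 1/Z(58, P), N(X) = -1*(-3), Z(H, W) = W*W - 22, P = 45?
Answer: 5834796367/2169054709 ≈ 2.6900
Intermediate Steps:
Z(H, W) = -22 + W² (Z(H, W) = W² - 22 = -22 + W²)
N(X) = 3
n = 1/2003 (n = 1/(-22 + 45²) = 1/(-22 + 2025) = 1/2003 ≈ 0.00049925)
(n + (682/1423 - 1202/1522)) + N(-56) = (1/2003 + (682/1423 - 1202/1522)) + 3 = (1/2003 + (682*(1/1423) - 1202*1/1522)) + 3 = (1/2003 + (682/1423 - 601/761)) + 3 = (1/2003 - 336221/1082903) + 3 = -672367760/2169054709 + 3 = 5834796367/2169054709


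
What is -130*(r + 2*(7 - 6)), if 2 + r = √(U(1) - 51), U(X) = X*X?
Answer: -650*I*√2 ≈ -919.24*I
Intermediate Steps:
U(X) = X²
r = -2 + 5*I*√2 (r = -2 + √(1² - 51) = -2 + √(1 - 51) = -2 + √(-50) = -2 + 5*I*√2 ≈ -2.0 + 7.0711*I)
-130*(r + 2*(7 - 6)) = -130*((-2 + 5*I*√2) + 2*(7 - 6)) = -130*((-2 + 5*I*√2) + 2*1) = -130*((-2 + 5*I*√2) + 2) = -650*I*√2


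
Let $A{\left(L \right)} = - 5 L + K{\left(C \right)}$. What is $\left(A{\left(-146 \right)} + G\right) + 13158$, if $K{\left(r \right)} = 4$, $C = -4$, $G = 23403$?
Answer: $37295$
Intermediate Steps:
$A{\left(L \right)} = 4 - 5 L$ ($A{\left(L \right)} = - 5 L + 4 = 4 - 5 L$)
$\left(A{\left(-146 \right)} + G\right) + 13158 = \left(\left(4 - -730\right) + 23403\right) + 13158 = \left(\left(4 + 730\right) + 23403\right) + 13158 = \left(734 + 23403\right) + 13158 = 24137 + 13158 = 37295$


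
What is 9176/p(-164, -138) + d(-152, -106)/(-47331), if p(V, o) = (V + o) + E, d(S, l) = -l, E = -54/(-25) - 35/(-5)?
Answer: -10858507426/346510251 ≈ -31.337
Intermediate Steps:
E = 229/25 (E = -54*(-1/25) - 35*(-⅕) = 54/25 + 7 = 229/25 ≈ 9.1600)
p(V, o) = 229/25 + V + o (p(V, o) = (V + o) + 229/25 = 229/25 + V + o)
9176/p(-164, -138) + d(-152, -106)/(-47331) = 9176/(229/25 - 164 - 138) - 1*(-106)/(-47331) = 9176/(-7321/25) + 106*(-1/47331) = 9176*(-25/7321) - 106/47331 = -229400/7321 - 106/47331 = -10858507426/346510251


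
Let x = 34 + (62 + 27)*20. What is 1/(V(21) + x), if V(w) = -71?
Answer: 1/1743 ≈ 0.00057372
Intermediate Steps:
x = 1814 (x = 34 + 89*20 = 34 + 1780 = 1814)
1/(V(21) + x) = 1/(-71 + 1814) = 1/1743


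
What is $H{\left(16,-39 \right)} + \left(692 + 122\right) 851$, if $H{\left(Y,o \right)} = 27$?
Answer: $692741$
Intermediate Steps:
$H{\left(16,-39 \right)} + \left(692 + 122\right) 851 = 27 + \left(692 + 122\right) 851 = 27 + 814 \cdot 851 = 27 + 692714 = 692741$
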